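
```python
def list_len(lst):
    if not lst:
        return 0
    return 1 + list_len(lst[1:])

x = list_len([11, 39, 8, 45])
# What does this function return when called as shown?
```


list_len([11, 39, 8, 45])
= 1 + list_len([39, 8, 45])
= 1 + 1 + list_len([8, 45])
= 1 + 1 + 1 + list_len([45])
= 1 + 1 + 1 + 1 + list_len([])
= 1 + 1 + 1 + 1 + 0
= 4


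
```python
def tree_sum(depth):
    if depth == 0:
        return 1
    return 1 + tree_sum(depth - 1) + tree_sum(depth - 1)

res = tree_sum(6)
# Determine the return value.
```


tree_sum(6)
= 1 + tree_sum(5) + tree_sum(5)
= 1 + 2 * tree_sum(5)
tree_sum(k) = 2^(k+1) - 1
tree_sum(0) = 1
tree_sum(1) = 3
tree_sum(2) = 7
tree_sum(3) = 15
tree_sum(4) = 31
tree_sum(6) = 2^7 - 1 = 127


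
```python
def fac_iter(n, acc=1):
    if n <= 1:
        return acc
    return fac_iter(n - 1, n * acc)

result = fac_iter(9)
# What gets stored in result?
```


fac_iter(9, 1)
= fac_iter(8, 9 * 1) = fac_iter(8, 9)
= fac_iter(7, 8 * 9) = fac_iter(7, 72)
= fac_iter(6, 7 * 72) = fac_iter(6, 504)
= fac_iter(5, 6 * 504) = fac_iter(5, 3024)
= fac_iter(4, 5 * 3024) = fac_iter(4, 15120)
= fac_iter(3, 4 * 15120) = fac_iter(3, 60480)
= fac_iter(2, 3 * 60480) = fac_iter(2, 181440)
= fac_iter(1, 2 * 181440) = fac_iter(1, 362880)
n <= 1, return acc = 362880


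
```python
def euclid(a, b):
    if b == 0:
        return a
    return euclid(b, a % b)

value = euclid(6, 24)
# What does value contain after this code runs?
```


euclid(6, 24)
= euclid(24, 6 % 24) = euclid(24, 6)
= euclid(6, 24 % 6) = euclid(6, 0)
b == 0, return a = 6


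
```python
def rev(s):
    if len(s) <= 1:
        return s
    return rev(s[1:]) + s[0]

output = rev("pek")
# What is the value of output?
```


rev("pek")
= rev("ek") + "p"
= rev("k") + "e" + "p"
= "k" + "e" + "p"
= "kep"


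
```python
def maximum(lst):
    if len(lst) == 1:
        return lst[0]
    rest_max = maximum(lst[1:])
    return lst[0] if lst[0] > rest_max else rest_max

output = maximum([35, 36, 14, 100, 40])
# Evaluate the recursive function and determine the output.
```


maximum([35, 36, 14, 100, 40])
= compare 35 with maximum([36, 14, 100, 40])
= compare 36 with maximum([14, 100, 40])
= compare 14 with maximum([100, 40])
= compare 100 with maximum([40])
Base: maximum([40]) = 40
compare 100 with 40: max = 100
compare 14 with 100: max = 100
compare 36 with 100: max = 100
compare 35 with 100: max = 100
= 100


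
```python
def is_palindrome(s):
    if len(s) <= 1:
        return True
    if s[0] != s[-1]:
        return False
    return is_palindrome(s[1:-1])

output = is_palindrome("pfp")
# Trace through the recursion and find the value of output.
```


is_palindrome("pfp")
"pfp": s[0]='p' == s[-1]='p' -> is_palindrome("f")
"f": len <= 1 -> True
= True


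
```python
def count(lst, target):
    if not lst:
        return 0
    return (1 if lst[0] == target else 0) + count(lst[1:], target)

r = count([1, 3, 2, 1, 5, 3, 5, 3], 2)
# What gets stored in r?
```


count([1, 3, 2, 1, 5, 3, 5, 3], 2)
lst[0]=1 != 2: 0 + count([3, 2, 1, 5, 3, 5, 3], 2)
lst[0]=3 != 2: 0 + count([2, 1, 5, 3, 5, 3], 2)
lst[0]=2 == 2: 1 + count([1, 5, 3, 5, 3], 2)
lst[0]=1 != 2: 0 + count([5, 3, 5, 3], 2)
lst[0]=5 != 2: 0 + count([3, 5, 3], 2)
lst[0]=3 != 2: 0 + count([5, 3], 2)
lst[0]=5 != 2: 0 + count([3], 2)
lst[0]=3 != 2: 0 + count([], 2)
= 1


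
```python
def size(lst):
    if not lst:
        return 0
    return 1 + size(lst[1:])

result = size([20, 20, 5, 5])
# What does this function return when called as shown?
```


size([20, 20, 5, 5])
= 1 + size([20, 5, 5])
= 1 + 1 + size([5, 5])
= 1 + 1 + 1 + size([5])
= 1 + 1 + 1 + 1 + size([])
= 1 + 1 + 1 + 1 + 0
= 4


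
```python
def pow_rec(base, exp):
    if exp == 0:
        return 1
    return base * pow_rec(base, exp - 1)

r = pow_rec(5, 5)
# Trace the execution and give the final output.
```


pow_rec(5, 5)
= 5 * pow_rec(5, 4)
= 5 * 5 * pow_rec(5, 3)
= 5 * 5 * 5 * pow_rec(5, 2)
= 5 * 5 * 5 * 5 * pow_rec(5, 1)
= 5 * 5 * 5 * 5 * 5 * pow_rec(5, 0)
= 5 * 5 * 5 * 5 * 5 * 1
= 3125


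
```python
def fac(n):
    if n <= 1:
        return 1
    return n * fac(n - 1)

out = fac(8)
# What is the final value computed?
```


fac(8)
= 8 * fac(7)
= 8 * 7 * fac(6)
= 8 * 7 * 6 * fac(5)
= 8 * 7 * 6 * 5 * fac(4)
= 8 * 7 * 6 * 5 * 4 * fac(3)
= 8 * 7 * 6 * 5 * 4 * 3 * fac(2)
= 8 * 7 * 6 * 5 * 4 * 3 * 2 * fac(1)
= 8 * 7 * 6 * 5 * 4 * 3 * 2 * 1
= 40320


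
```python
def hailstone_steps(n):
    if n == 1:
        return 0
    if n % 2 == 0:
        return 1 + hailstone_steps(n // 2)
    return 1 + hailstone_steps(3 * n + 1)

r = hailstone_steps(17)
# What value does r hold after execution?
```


hailstone_steps(17)
17 is odd -> 3*17+1 = 52 -> hailstone_steps(52)
52 is even -> hailstone_steps(26)
26 is even -> hailstone_steps(13)
13 is odd -> 3*13+1 = 40 -> hailstone_steps(40)
40 is even -> hailstone_steps(20)
20 is even -> hailstone_steps(10)
10 is even -> hailstone_steps(5)
5 is odd -> 3*5+1 = 16 -> hailstone_steps(16)
16 is even -> hailstone_steps(8)
8 is even -> hailstone_steps(4)
4 is even -> hailstone_steps(2)
2 is even -> hailstone_steps(1)
Reached 1 after 12 steps
= 12


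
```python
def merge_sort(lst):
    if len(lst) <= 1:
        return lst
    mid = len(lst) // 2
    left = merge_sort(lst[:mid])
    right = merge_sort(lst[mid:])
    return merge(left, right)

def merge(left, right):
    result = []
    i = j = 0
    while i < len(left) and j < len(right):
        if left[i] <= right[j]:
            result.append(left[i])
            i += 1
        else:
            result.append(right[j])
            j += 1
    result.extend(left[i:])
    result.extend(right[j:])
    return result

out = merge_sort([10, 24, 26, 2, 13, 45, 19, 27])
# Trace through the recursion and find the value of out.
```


merge_sort([10, 24, 26, 2, 13, 45, 19, 27])
Split into [10, 24, 26, 2] and [13, 45, 19, 27]
Left sorted: [2, 10, 24, 26]
Right sorted: [13, 19, 27, 45]
Merge [2, 10, 24, 26] and [13, 19, 27, 45]
= [2, 10, 13, 19, 24, 26, 27, 45]


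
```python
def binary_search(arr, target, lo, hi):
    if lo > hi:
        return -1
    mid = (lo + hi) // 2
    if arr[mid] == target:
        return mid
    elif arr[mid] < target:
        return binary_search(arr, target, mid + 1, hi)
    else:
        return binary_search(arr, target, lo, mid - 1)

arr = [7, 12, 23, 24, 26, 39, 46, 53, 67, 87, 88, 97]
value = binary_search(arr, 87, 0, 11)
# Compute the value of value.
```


binary_search(arr, 87, 0, 11)
lo=0, hi=11, mid=5, arr[mid]=39
39 < 87, search right half
lo=6, hi=11, mid=8, arr[mid]=67
67 < 87, search right half
lo=9, hi=11, mid=10, arr[mid]=88
88 > 87, search left half
lo=9, hi=9, mid=9, arr[mid]=87
arr[9] == 87, found at index 9
= 9


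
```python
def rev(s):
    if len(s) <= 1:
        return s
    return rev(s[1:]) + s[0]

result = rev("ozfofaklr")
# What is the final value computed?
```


rev("ozfofaklr")
= rev("zfofaklr") + "o"
= rev("fofaklr") + "z" + "o"
= rev("ofaklr") + "f" + "z" + "o"
= rev("faklr") + "o" + "f" + "z" + "o"
= rev("aklr") + "f" + "o" + "f" + "z" + "o"
= rev("klr") + "a" + "f" + "o" + "f" + "z" + "o"
= rev("lr") + "k" + "a" + "f" + "o" + "f" + "z" + "o"
= rev("r") + "l" + "k" + "a" + "f" + "o" + "f" + "z" + "o"
= "r" + "l" + "k" + "a" + "f" + "o" + "f" + "z" + "o"
= "rlkafofzo"


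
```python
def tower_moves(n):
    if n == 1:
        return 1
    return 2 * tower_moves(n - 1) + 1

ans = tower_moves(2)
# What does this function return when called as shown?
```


tower_moves(2)
= 2 * tower_moves(1) + 1
Now compute bottom-up:
tower_moves(1) = 1
tower_moves(2) = 2 * 1 + 1 = 3
= 3


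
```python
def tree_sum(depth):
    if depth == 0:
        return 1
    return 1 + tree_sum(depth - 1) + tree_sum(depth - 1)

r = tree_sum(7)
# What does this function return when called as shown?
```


tree_sum(7)
= 1 + tree_sum(6) + tree_sum(6)
= 1 + 2 * tree_sum(6)
tree_sum(k) = 2^(k+1) - 1
tree_sum(0) = 1
tree_sum(1) = 3
tree_sum(2) = 7
tree_sum(3) = 15
tree_sum(4) = 31
tree_sum(7) = 2^8 - 1 = 255


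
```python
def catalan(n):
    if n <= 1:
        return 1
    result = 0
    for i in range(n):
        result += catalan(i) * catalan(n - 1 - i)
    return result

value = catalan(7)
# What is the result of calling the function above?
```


catalan(7)
= sum of catalan(i) * catalan(7-1-i) for i in 0..6
First compute sub-values bottom-up:
  catalan(0) = 1, catalan(1) = 1
  catalan(2) = 1*1 + 1*1 = 2
  catalan(3) = 1*2 + 1*1 + 2*1 = 5
  catalan(4) = 1*5 + 1*2 + 2*1 + 5*1 = 14
  catalan(5) = 1*14 + 1*5 + 2*2 + 5*1 + 14*1 = 42
  catalan(6) = 1*42 + 1*14 + 2*5 + 5*2 + 14*1 + 42*1 = 132
Now catalan(7):
  catalan(0)*catalan(6) = 1*132 = 132
  catalan(1)*catalan(5) = 1*42 = 42
  catalan(2)*catalan(4) = 2*14 = 28
  catalan(3)*catalan(3) = 5*5 = 25
  catalan(4)*catalan(2) = 14*2 = 28
  catalan(5)*catalan(1) = 42*1 = 42
  catalan(6)*catalan(0) = 132*1 = 132
= 132 + 42 + 28 + 25 + 28 + 42 + 132
= 429


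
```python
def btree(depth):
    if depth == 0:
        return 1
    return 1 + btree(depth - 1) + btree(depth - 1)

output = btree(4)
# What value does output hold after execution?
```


btree(4)
= 1 + btree(3) + btree(3)
= 1 + 2 * btree(3)
btree(k) = 2^(k+1) - 1
btree(0) = 1
btree(1) = 3
btree(2) = 7
btree(3) = 15
btree(4) = 31
btree(4) = 2^5 - 1 = 31


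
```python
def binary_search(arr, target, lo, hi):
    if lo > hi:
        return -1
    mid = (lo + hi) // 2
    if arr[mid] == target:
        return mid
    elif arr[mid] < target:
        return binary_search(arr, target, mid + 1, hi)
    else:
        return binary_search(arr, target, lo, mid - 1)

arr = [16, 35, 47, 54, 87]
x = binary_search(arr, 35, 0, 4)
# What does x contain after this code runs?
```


binary_search(arr, 35, 0, 4)
lo=0, hi=4, mid=2, arr[mid]=47
47 > 35, search left half
lo=0, hi=1, mid=0, arr[mid]=16
16 < 35, search right half
lo=1, hi=1, mid=1, arr[mid]=35
arr[1] == 35, found at index 1
= 1


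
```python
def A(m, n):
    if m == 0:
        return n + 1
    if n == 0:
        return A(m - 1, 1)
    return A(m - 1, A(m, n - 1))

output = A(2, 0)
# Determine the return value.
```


A(2, 0)
n == 0: return A(1, 1)
= A(1, 1) = 3
= 3


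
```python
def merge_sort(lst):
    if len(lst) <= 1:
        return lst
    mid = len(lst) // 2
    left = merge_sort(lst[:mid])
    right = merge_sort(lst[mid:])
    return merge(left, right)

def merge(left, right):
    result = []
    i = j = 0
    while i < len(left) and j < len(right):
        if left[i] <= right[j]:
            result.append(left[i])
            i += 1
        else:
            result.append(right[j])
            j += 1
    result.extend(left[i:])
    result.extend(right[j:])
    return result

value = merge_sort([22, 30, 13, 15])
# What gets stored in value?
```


merge_sort([22, 30, 13, 15])
Split into [22, 30] and [13, 15]
Left sorted: [22, 30]
Right sorted: [13, 15]
Merge [22, 30] and [13, 15]
= [13, 15, 22, 30]


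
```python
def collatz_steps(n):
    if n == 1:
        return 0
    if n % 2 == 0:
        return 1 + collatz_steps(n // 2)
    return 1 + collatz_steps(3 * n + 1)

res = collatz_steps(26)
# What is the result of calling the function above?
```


collatz_steps(26)
26 is even -> collatz_steps(13)
13 is odd -> 3*13+1 = 40 -> collatz_steps(40)
40 is even -> collatz_steps(20)
20 is even -> collatz_steps(10)
10 is even -> collatz_steps(5)
5 is odd -> 3*5+1 = 16 -> collatz_steps(16)
16 is even -> collatz_steps(8)
8 is even -> collatz_steps(4)
4 is even -> collatz_steps(2)
2 is even -> collatz_steps(1)
Reached 1 after 10 steps
= 10


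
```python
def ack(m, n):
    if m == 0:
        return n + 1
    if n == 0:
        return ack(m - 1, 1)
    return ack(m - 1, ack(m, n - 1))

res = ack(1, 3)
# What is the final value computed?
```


ack(1, 3)
= ack(0, ack(1, 2))
First compute ack(1, 2) = 4
= ack(0, 4)
= 5


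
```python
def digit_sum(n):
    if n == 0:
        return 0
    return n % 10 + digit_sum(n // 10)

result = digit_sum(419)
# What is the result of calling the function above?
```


digit_sum(419)
= 9 + digit_sum(41)
= 9 + 1 + digit_sum(4)
= 9 + 1 + 4 + digit_sum(0)
= 9 + 1 + 4 + 0
= 14


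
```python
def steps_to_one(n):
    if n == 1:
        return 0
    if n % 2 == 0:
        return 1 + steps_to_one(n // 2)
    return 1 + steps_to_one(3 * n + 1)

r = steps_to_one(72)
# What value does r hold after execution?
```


steps_to_one(72)
72 is even -> steps_to_one(36)
36 is even -> steps_to_one(18)
18 is even -> steps_to_one(9)
9 is odd -> 3*9+1 = 28 -> steps_to_one(28)
28 is even -> steps_to_one(14)
14 is even -> steps_to_one(7)
7 is odd -> 3*7+1 = 22 -> steps_to_one(22)
22 is even -> steps_to_one(11)
11 is odd -> 3*11+1 = 34 -> steps_to_one(34)
34 is even -> steps_to_one(17)
17 is odd -> 3*17+1 = 52 -> steps_to_one(52)
52 is even -> steps_to_one(26)
26 is even -> steps_to_one(13)
13 is odd -> 3*13+1 = 40 -> steps_to_one(40)
40 is even -> steps_to_one(20)
20 is even -> steps_to_one(10)
10 is even -> steps_to_one(5)
5 is odd -> 3*5+1 = 16 -> steps_to_one(16)
16 is even -> steps_to_one(8)
8 is even -> steps_to_one(4)
4 is even -> steps_to_one(2)
2 is even -> steps_to_one(1)
Reached 1 after 22 steps
= 22


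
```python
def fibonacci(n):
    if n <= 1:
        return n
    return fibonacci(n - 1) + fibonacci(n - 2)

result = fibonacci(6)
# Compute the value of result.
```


fibonacci(6)
= fibonacci(5) + fibonacci(4)
= (fibonacci(4) + fibonacci(3)) + fibonacci(4)
Computing bottom-up: fibonacci(0)=0, fibonacci(1)=1, fibonacci(2)=1, fibonacci(3)=2, fibonacci(4)=3, fibonacci(5)=5, fibonacci(6)=8
= 8


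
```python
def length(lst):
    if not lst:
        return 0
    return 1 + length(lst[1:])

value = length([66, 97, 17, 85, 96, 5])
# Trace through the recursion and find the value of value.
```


length([66, 97, 17, 85, 96, 5])
= 1 + length([97, 17, 85, 96, 5])
= 1 + 1 + length([17, 85, 96, 5])
= 1 + 1 + 1 + length([85, 96, 5])
= 1 + 1 + 1 + 1 + length([96, 5])
= 1 + 1 + 1 + 1 + 1 + length([5])
= 1 + 1 + 1 + 1 + 1 + 1 + length([])
= 1 + 1 + 1 + 1 + 1 + 1 + 0
= 6


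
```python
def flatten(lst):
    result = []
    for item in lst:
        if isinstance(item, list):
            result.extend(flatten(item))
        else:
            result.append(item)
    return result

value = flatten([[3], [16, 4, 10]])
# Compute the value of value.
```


flatten([[3], [16, 4, 10]])
Processing each element:
  [3] is a list -> flatten recursively -> [3]
  [16, 4, 10] is a list -> flatten recursively -> [16, 4, 10]
= [3, 16, 4, 10]


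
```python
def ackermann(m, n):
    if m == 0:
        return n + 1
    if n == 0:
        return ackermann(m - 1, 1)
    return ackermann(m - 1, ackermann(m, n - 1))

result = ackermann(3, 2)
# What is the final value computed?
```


ackermann(3, 2)
= ackermann(2, ackermann(3, 1))
First compute ackermann(3, 1) = 13
= ackermann(2, 13)
= 29


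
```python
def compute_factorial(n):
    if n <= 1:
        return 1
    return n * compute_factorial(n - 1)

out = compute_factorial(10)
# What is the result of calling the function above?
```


compute_factorial(10)
= 10 * compute_factorial(9)
= 10 * 9 * compute_factorial(8)
= 10 * 9 * 8 * compute_factorial(7)
= 10 * 9 * 8 * 7 * compute_factorial(6)
= 10 * 9 * 8 * 7 * 6 * compute_factorial(5)
= 10 * 9 * 8 * 7 * 6 * 5 * compute_factorial(4)
= 10 * 9 * 8 * 7 * 6 * 5 * 4 * compute_factorial(3)
= 10 * 9 * 8 * 7 * 6 * 5 * 4 * 3 * compute_factorial(2)
= 10 * 9 * 8 * 7 * 6 * 5 * 4 * 3 * 2 * compute_factorial(1)
= 10 * 9 * 8 * 7 * 6 * 5 * 4 * 3 * 2 * 1
= 3628800


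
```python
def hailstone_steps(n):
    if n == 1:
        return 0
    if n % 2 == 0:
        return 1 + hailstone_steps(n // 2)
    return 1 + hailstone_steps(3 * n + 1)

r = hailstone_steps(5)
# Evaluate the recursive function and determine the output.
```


hailstone_steps(5)
5 is odd -> 3*5+1 = 16 -> hailstone_steps(16)
16 is even -> hailstone_steps(8)
8 is even -> hailstone_steps(4)
4 is even -> hailstone_steps(2)
2 is even -> hailstone_steps(1)
Reached 1 after 5 steps
= 5


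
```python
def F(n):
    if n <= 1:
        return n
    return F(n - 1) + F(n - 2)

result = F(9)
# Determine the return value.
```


F(9)
= F(8) + F(7)
= (F(7) + F(6)) + F(7)
Computing bottom-up: F(0)=0, F(1)=1, F(2)=1, F(3)=2, F(4)=3, F(5)=5, F(6)=8, F(7)=13, F(8)=21, F(9)=34
= 34


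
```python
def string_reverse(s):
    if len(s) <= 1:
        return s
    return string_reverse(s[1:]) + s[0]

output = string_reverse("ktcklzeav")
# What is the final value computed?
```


string_reverse("ktcklzeav")
= string_reverse("tcklzeav") + "k"
= string_reverse("cklzeav") + "t" + "k"
= string_reverse("klzeav") + "c" + "t" + "k"
= string_reverse("lzeav") + "k" + "c" + "t" + "k"
= string_reverse("zeav") + "l" + "k" + "c" + "t" + "k"
= string_reverse("eav") + "z" + "l" + "k" + "c" + "t" + "k"
= string_reverse("av") + "e" + "z" + "l" + "k" + "c" + "t" + "k"
= string_reverse("v") + "a" + "e" + "z" + "l" + "k" + "c" + "t" + "k"
= "v" + "a" + "e" + "z" + "l" + "k" + "c" + "t" + "k"
= "vaezlkctk"


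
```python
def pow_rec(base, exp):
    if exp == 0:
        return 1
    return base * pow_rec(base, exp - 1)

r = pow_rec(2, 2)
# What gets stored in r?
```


pow_rec(2, 2)
= 2 * pow_rec(2, 1)
= 2 * 2 * pow_rec(2, 0)
= 2 * 2 * 1
= 4


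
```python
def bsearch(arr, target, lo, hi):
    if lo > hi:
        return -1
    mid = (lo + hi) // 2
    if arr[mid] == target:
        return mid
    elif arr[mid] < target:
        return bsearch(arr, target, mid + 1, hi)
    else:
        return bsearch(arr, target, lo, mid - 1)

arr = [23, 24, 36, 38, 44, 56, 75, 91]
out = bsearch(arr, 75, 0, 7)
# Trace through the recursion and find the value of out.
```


bsearch(arr, 75, 0, 7)
lo=0, hi=7, mid=3, arr[mid]=38
38 < 75, search right half
lo=4, hi=7, mid=5, arr[mid]=56
56 < 75, search right half
lo=6, hi=7, mid=6, arr[mid]=75
arr[6] == 75, found at index 6
= 6


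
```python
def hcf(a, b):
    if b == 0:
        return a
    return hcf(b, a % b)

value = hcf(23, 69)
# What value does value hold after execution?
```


hcf(23, 69)
= hcf(69, 23 % 69) = hcf(69, 23)
= hcf(23, 69 % 23) = hcf(23, 0)
b == 0, return a = 23


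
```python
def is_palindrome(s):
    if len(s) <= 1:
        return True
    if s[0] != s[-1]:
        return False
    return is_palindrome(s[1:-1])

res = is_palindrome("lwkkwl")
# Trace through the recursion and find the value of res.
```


is_palindrome("lwkkwl")
"lwkkwl": s[0]='l' == s[-1]='l' -> is_palindrome("wkkw")
"wkkw": s[0]='w' == s[-1]='w' -> is_palindrome("kk")
"kk": s[0]='k' == s[-1]='k' -> is_palindrome("")
"": len <= 1 -> True
= True


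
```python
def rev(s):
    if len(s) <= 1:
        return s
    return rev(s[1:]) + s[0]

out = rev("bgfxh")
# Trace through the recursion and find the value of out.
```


rev("bgfxh")
= rev("gfxh") + "b"
= rev("fxh") + "g" + "b"
= rev("xh") + "f" + "g" + "b"
= rev("h") + "x" + "f" + "g" + "b"
= "h" + "x" + "f" + "g" + "b"
= "hxfgb"


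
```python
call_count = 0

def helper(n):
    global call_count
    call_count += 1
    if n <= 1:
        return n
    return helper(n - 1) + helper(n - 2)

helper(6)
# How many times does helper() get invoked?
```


helper(6) calls helper(5) and helper(4); each non-base call branches into two more.
Let C(k) = total number of calls made by helper(k), including the call to helper(k) itself.
Base cases: C(0) = 1, C(1) = 1
Recurrence: C(k) = 1 + C(k-1) + C(k-2)
  C(2) = 1 + C(1) + C(0) = 1 + 1 + 1 = 3
  C(3) = 1 + C(2) + C(1) = 1 + 3 + 1 = 5
  C(4) = 1 + C(3) + C(2) = 1 + 5 + 3 = 9
  C(5) = 1 + C(4) + C(3) = 1 + 9 + 5 = 15
  C(6) = 1 + C(5) + C(4) = 1 + 15 + 9 = 25
Total calls = C(6) = 25


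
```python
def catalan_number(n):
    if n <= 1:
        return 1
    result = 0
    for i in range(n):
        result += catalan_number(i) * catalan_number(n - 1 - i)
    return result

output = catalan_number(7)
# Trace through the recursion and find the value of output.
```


catalan_number(7)
= sum of catalan_number(i) * catalan_number(7-1-i) for i in 0..6
First compute sub-values bottom-up:
  catalan_number(0) = 1, catalan_number(1) = 1
  catalan_number(2) = 1*1 + 1*1 = 2
  catalan_number(3) = 1*2 + 1*1 + 2*1 = 5
  catalan_number(4) = 1*5 + 1*2 + 2*1 + 5*1 = 14
  catalan_number(5) = 1*14 + 1*5 + 2*2 + 5*1 + 14*1 = 42
  catalan_number(6) = 1*42 + 1*14 + 2*5 + 5*2 + 14*1 + 42*1 = 132
Now catalan_number(7):
  catalan_number(0)*catalan_number(6) = 1*132 = 132
  catalan_number(1)*catalan_number(5) = 1*42 = 42
  catalan_number(2)*catalan_number(4) = 2*14 = 28
  catalan_number(3)*catalan_number(3) = 5*5 = 25
  catalan_number(4)*catalan_number(2) = 14*2 = 28
  catalan_number(5)*catalan_number(1) = 42*1 = 42
  catalan_number(6)*catalan_number(0) = 132*1 = 132
= 132 + 42 + 28 + 25 + 28 + 42 + 132
= 429


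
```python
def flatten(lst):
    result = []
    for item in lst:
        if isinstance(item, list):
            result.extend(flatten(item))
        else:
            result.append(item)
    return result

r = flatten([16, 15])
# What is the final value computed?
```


flatten([16, 15])
Processing each element:
  16 is not a list -> append 16
  15 is not a list -> append 15
= [16, 15]


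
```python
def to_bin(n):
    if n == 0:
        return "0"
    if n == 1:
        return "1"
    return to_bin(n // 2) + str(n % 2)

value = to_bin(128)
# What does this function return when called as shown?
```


to_bin(128)
= to_bin(64) + "0"
= to_bin(32) + "0" + "0"
= to_bin(16) + "0" + "0" + "0"
= to_bin(8) + "0" + "0" + "0" + "0"
= to_bin(4) + "0" + "0" + "0" + "0" + "0"
= to_bin(2) + "0" + "0" + "0" + "0" + "0" + "0"
= to_bin(1) + "0" + "0" + "0" + "0" + "0" + "0" + "0"
= "1" + "0" + "0" + "0" + "0" + "0" + "0" + "0"
= "10000000"


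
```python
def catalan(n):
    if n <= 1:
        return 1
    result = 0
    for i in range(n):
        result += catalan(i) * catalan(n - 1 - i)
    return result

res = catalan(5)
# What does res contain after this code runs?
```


catalan(5)
= sum of catalan(i) * catalan(5-1-i) for i in 0..4
First compute sub-values bottom-up:
  catalan(0) = 1, catalan(1) = 1
  catalan(2) = 1*1 + 1*1 = 2
  catalan(3) = 1*2 + 1*1 + 2*1 = 5
  catalan(4) = 1*5 + 1*2 + 2*1 + 5*1 = 14
Now catalan(5):
  catalan(0)*catalan(4) = 1*14 = 14
  catalan(1)*catalan(3) = 1*5 = 5
  catalan(2)*catalan(2) = 2*2 = 4
  catalan(3)*catalan(1) = 5*1 = 5
  catalan(4)*catalan(0) = 14*1 = 14
= 14 + 5 + 4 + 5 + 14
= 42


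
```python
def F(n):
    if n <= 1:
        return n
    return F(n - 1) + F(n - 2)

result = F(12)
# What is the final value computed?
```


F(12)
= F(11) + F(10)
= (F(10) + F(9)) + F(10)
Computing bottom-up: F(0)=0, F(1)=1, F(2)=1, F(3)=2, F(4)=3, F(5)=5, F(6)=8, F(7)=13, F(8)=21, F(9)=34, F(10)=55, F(11)=89, F(12)=144
= 144


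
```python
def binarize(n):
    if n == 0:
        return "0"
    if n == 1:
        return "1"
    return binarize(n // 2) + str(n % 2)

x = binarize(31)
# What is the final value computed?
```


binarize(31)
= binarize(15) + "1"
= binarize(7) + "1" + "1"
= binarize(3) + "1" + "1" + "1"
= binarize(1) + "1" + "1" + "1" + "1"
= "1" + "1" + "1" + "1" + "1"
= "11111"


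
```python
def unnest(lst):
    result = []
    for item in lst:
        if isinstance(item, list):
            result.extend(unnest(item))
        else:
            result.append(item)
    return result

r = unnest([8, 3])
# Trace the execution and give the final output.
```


unnest([8, 3])
Processing each element:
  8 is not a list -> append 8
  3 is not a list -> append 3
= [8, 3]


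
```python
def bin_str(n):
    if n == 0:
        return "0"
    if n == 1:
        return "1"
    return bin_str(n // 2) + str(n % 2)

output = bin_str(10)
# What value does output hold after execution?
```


bin_str(10)
= bin_str(5) + "0"
= bin_str(2) + "1" + "0"
= bin_str(1) + "0" + "1" + "0"
= "1" + "0" + "1" + "0"
= "1010"


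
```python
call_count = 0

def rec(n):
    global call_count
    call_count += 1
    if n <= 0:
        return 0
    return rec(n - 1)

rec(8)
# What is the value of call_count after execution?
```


rec(8) calls rec(7) calls ... calls rec(0)
Total calls: 8 + 1 (for base case) = 9


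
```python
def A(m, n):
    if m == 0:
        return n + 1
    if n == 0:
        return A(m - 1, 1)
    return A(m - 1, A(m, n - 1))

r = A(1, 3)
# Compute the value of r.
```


A(1, 3)
= A(0, A(1, 2))
First compute A(1, 2) = 4
= A(0, 4)
= 5


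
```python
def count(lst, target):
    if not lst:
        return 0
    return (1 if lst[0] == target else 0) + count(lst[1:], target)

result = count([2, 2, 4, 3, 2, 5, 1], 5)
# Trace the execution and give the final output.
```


count([2, 2, 4, 3, 2, 5, 1], 5)
lst[0]=2 != 5: 0 + count([2, 4, 3, 2, 5, 1], 5)
lst[0]=2 != 5: 0 + count([4, 3, 2, 5, 1], 5)
lst[0]=4 != 5: 0 + count([3, 2, 5, 1], 5)
lst[0]=3 != 5: 0 + count([2, 5, 1], 5)
lst[0]=2 != 5: 0 + count([5, 1], 5)
lst[0]=5 == 5: 1 + count([1], 5)
lst[0]=1 != 5: 0 + count([], 5)
= 1


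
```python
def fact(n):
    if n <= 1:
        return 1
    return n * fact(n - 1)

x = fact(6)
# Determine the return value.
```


fact(6)
= 6 * fact(5)
= 6 * 5 * fact(4)
= 6 * 5 * 4 * fact(3)
= 6 * 5 * 4 * 3 * fact(2)
= 6 * 5 * 4 * 3 * 2 * fact(1)
= 6 * 5 * 4 * 3 * 2 * 1
= 720


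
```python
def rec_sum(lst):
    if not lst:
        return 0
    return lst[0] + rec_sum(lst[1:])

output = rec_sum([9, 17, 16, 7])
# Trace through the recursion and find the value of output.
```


rec_sum([9, 17, 16, 7])
= 9 + rec_sum([17, 16, 7])
= 9 + 17 + rec_sum([16, 7])
= 9 + 17 + 16 + rec_sum([7])
= 9 + 17 + 16 + 7 + rec_sum([])
= 9 + 17 + 16 + 7 + 0
= 49


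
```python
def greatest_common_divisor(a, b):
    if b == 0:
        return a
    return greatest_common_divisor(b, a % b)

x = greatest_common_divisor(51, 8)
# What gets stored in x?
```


greatest_common_divisor(51, 8)
= greatest_common_divisor(8, 51 % 8) = greatest_common_divisor(8, 3)
= greatest_common_divisor(3, 8 % 3) = greatest_common_divisor(3, 2)
= greatest_common_divisor(2, 3 % 2) = greatest_common_divisor(2, 1)
= greatest_common_divisor(1, 2 % 1) = greatest_common_divisor(1, 0)
b == 0, return a = 1


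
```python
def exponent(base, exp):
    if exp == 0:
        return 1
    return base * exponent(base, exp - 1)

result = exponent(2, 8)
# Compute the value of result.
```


exponent(2, 8)
= 2 * exponent(2, 7)
= 2 * 2 * exponent(2, 6)
= 2 * 2 * 2 * exponent(2, 5)
= 2 * 2 * 2 * 2 * exponent(2, 4)
= 2 * 2 * 2 * 2 * 2 * exponent(2, 3)
= 2 * 2 * 2 * 2 * 2 * 2 * exponent(2, 2)
= 2 * 2 * 2 * 2 * 2 * 2 * 2 * exponent(2, 1)
= 2 * 2 * 2 * 2 * 2 * 2 * 2 * 2 * exponent(2, 0)
= 2 * 2 * 2 * 2 * 2 * 2 * 2 * 2 * 1
= 256


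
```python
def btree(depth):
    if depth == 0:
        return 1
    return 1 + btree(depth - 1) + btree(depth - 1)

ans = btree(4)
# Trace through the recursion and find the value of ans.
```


btree(4)
= 1 + btree(3) + btree(3)
= 1 + 2 * btree(3)
btree(k) = 2^(k+1) - 1
btree(0) = 1
btree(1) = 3
btree(2) = 7
btree(3) = 15
btree(4) = 31
btree(4) = 2^5 - 1 = 31


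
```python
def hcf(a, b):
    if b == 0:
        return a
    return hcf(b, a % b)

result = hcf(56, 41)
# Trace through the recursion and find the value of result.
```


hcf(56, 41)
= hcf(41, 56 % 41) = hcf(41, 15)
= hcf(15, 41 % 15) = hcf(15, 11)
= hcf(11, 15 % 11) = hcf(11, 4)
= hcf(4, 11 % 4) = hcf(4, 3)
= hcf(3, 4 % 3) = hcf(3, 1)
= hcf(1, 3 % 1) = hcf(1, 0)
b == 0, return a = 1


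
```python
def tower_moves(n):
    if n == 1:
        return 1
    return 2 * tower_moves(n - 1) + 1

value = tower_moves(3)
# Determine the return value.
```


tower_moves(3)
= 2 * tower_moves(2) + 1
= 2 * (2 * tower_moves(1) + 1) + 1
Now compute bottom-up:
tower_moves(1) = 1
tower_moves(2) = 2 * 1 + 1 = 3
tower_moves(3) = 2 * 3 + 1 = 7
= 7


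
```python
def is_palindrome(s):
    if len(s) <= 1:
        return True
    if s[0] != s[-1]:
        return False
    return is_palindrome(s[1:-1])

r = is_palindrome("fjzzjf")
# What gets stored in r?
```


is_palindrome("fjzzjf")
"fjzzjf": s[0]='f' == s[-1]='f' -> is_palindrome("jzzj")
"jzzj": s[0]='j' == s[-1]='j' -> is_palindrome("zz")
"zz": s[0]='z' == s[-1]='z' -> is_palindrome("")
"": len <= 1 -> True
= True


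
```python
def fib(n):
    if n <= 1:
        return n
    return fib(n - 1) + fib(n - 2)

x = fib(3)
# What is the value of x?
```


fib(3)
= fib(2) + fib(1)
Computing bottom-up: fib(0)=0, fib(1)=1, fib(2)=1, fib(3)=2
= 2


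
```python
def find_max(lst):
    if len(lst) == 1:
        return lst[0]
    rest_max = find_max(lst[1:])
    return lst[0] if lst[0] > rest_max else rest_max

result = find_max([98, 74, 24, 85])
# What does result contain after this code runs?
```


find_max([98, 74, 24, 85])
= compare 98 with find_max([74, 24, 85])
= compare 74 with find_max([24, 85])
= compare 24 with find_max([85])
Base: find_max([85]) = 85
compare 24 with 85: max = 85
compare 74 with 85: max = 85
compare 98 with 85: max = 98
= 98


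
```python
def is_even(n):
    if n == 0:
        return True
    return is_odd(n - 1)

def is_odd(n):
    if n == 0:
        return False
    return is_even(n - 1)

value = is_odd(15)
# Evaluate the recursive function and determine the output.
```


is_odd(15)
= is_even(14)
= is_odd(13)
= is_even(12)
= is_odd(11)
= is_even(10)
= is_odd(9)
= is_even(8)
= is_odd(7)
= is_even(6)
= is_odd(5)
= is_even(4)
= is_odd(3)
= is_even(2)
= is_odd(1)
= is_even(0)
n == 0: return True
= True


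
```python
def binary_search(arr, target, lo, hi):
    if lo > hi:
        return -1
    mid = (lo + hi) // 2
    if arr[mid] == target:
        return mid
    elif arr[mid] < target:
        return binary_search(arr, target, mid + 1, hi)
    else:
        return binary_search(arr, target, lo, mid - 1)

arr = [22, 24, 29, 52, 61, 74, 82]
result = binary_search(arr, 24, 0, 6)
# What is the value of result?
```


binary_search(arr, 24, 0, 6)
lo=0, hi=6, mid=3, arr[mid]=52
52 > 24, search left half
lo=0, hi=2, mid=1, arr[mid]=24
arr[1] == 24, found at index 1
= 1


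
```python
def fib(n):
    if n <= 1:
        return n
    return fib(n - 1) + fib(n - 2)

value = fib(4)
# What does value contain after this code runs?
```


fib(4)
= fib(3) + fib(2)
= (fib(2) + fib(1)) + fib(2)
Computing bottom-up: fib(0)=0, fib(1)=1, fib(2)=1, fib(3)=2, fib(4)=3
= 3


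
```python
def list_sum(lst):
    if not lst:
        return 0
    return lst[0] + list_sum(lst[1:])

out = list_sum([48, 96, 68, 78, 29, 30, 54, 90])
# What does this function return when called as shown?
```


list_sum([48, 96, 68, 78, 29, 30, 54, 90])
= 48 + list_sum([96, 68, 78, 29, 30, 54, 90])
= 48 + 96 + list_sum([68, 78, 29, 30, 54, 90])
= 48 + 96 + 68 + list_sum([78, 29, 30, 54, 90])
= 48 + 96 + 68 + 78 + list_sum([29, 30, 54, 90])
= 48 + 96 + 68 + 78 + 29 + list_sum([30, 54, 90])
= 48 + 96 + 68 + 78 + 29 + 30 + list_sum([54, 90])
= 48 + 96 + 68 + 78 + 29 + 30 + 54 + list_sum([90])
= 48 + 96 + 68 + 78 + 29 + 30 + 54 + 90 + list_sum([])
= 48 + 96 + 68 + 78 + 29 + 30 + 54 + 90 + 0
= 493


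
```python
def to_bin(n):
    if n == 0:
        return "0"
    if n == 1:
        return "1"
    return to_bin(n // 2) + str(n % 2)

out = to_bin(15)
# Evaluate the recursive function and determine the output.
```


to_bin(15)
= to_bin(7) + "1"
= to_bin(3) + "1" + "1"
= to_bin(1) + "1" + "1" + "1"
= "1" + "1" + "1" + "1"
= "1111"


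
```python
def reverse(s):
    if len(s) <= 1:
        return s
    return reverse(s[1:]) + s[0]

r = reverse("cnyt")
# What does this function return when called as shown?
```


reverse("cnyt")
= reverse("nyt") + "c"
= reverse("yt") + "n" + "c"
= reverse("t") + "y" + "n" + "c"
= "t" + "y" + "n" + "c"
= "tync"


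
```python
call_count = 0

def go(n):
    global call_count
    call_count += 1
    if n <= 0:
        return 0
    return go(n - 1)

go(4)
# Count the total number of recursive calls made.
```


go(4) calls go(3) calls ... calls go(0)
Total calls: 4 + 1 (for base case) = 5


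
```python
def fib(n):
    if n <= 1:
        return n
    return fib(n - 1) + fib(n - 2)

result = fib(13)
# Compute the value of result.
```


fib(13)
= fib(12) + fib(11)
= (fib(11) + fib(10)) + fib(11)
Computing bottom-up: fib(0)=0, fib(1)=1, fib(2)=1, fib(3)=2, fib(4)=3, fib(5)=5, fib(6)=8, fib(7)=13, fib(8)=21, fib(9)=34, fib(10)=55, fib(11)=89, fib(12)=144, fib(13)=233
= 233


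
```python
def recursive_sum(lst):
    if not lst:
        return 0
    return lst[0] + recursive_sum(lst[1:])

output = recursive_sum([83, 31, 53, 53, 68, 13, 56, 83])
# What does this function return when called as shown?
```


recursive_sum([83, 31, 53, 53, 68, 13, 56, 83])
= 83 + recursive_sum([31, 53, 53, 68, 13, 56, 83])
= 83 + 31 + recursive_sum([53, 53, 68, 13, 56, 83])
= 83 + 31 + 53 + recursive_sum([53, 68, 13, 56, 83])
= 83 + 31 + 53 + 53 + recursive_sum([68, 13, 56, 83])
= 83 + 31 + 53 + 53 + 68 + recursive_sum([13, 56, 83])
= 83 + 31 + 53 + 53 + 68 + 13 + recursive_sum([56, 83])
= 83 + 31 + 53 + 53 + 68 + 13 + 56 + recursive_sum([83])
= 83 + 31 + 53 + 53 + 68 + 13 + 56 + 83 + recursive_sum([])
= 83 + 31 + 53 + 53 + 68 + 13 + 56 + 83 + 0
= 440


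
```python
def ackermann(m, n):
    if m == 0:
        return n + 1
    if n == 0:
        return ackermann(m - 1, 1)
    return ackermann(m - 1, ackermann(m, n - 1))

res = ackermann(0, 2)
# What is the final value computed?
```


ackermann(0, 2)
m == 0: return 2 + 1 = 3
= 3


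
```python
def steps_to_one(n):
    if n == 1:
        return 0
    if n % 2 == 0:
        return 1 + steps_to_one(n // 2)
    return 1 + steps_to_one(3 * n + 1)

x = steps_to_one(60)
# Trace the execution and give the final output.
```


steps_to_one(60)
60 is even -> steps_to_one(30)
30 is even -> steps_to_one(15)
15 is odd -> 3*15+1 = 46 -> steps_to_one(46)
46 is even -> steps_to_one(23)
23 is odd -> 3*23+1 = 70 -> steps_to_one(70)
70 is even -> steps_to_one(35)
35 is odd -> 3*35+1 = 106 -> steps_to_one(106)
106 is even -> steps_to_one(53)
53 is odd -> 3*53+1 = 160 -> steps_to_one(160)
160 is even -> steps_to_one(80)
80 is even -> steps_to_one(40)
40 is even -> steps_to_one(20)
20 is even -> steps_to_one(10)
10 is even -> steps_to_one(5)
5 is odd -> 3*5+1 = 16 -> steps_to_one(16)
16 is even -> steps_to_one(8)
8 is even -> steps_to_one(4)
4 is even -> steps_to_one(2)
2 is even -> steps_to_one(1)
Reached 1 after 19 steps
= 19


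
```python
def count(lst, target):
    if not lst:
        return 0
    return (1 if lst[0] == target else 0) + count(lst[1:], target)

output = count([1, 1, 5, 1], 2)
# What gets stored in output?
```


count([1, 1, 5, 1], 2)
lst[0]=1 != 2: 0 + count([1, 5, 1], 2)
lst[0]=1 != 2: 0 + count([5, 1], 2)
lst[0]=5 != 2: 0 + count([1], 2)
lst[0]=1 != 2: 0 + count([], 2)
= 0


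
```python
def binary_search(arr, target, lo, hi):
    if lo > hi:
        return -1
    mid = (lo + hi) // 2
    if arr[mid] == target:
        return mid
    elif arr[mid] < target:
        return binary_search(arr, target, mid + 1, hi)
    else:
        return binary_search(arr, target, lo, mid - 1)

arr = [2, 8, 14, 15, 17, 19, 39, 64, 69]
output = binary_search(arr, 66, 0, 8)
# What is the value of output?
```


binary_search(arr, 66, 0, 8)
lo=0, hi=8, mid=4, arr[mid]=17
17 < 66, search right half
lo=5, hi=8, mid=6, arr[mid]=39
39 < 66, search right half
lo=7, hi=8, mid=7, arr[mid]=64
64 < 66, search right half
lo=8, hi=8, mid=8, arr[mid]=69
69 > 66, search left half
lo > hi, target not found, return -1
= -1


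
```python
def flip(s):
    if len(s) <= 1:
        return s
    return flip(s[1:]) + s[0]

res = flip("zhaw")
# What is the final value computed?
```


flip("zhaw")
= flip("haw") + "z"
= flip("aw") + "h" + "z"
= flip("w") + "a" + "h" + "z"
= "w" + "a" + "h" + "z"
= "wahz"


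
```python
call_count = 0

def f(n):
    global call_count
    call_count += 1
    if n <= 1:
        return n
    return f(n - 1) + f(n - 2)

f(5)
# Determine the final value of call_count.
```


f(5) calls f(4) and f(3); each non-base call branches into two more.
Let C(k) = total number of calls made by f(k), including the call to f(k) itself.
Base cases: C(0) = 1, C(1) = 1
Recurrence: C(k) = 1 + C(k-1) + C(k-2)
  C(2) = 1 + C(1) + C(0) = 1 + 1 + 1 = 3
  C(3) = 1 + C(2) + C(1) = 1 + 3 + 1 = 5
  C(4) = 1 + C(3) + C(2) = 1 + 5 + 3 = 9
  C(5) = 1 + C(4) + C(3) = 1 + 9 + 5 = 15
Total calls = C(5) = 15


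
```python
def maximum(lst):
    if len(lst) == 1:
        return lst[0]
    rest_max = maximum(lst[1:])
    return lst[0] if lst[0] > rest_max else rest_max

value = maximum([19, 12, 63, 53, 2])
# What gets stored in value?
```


maximum([19, 12, 63, 53, 2])
= compare 19 with maximum([12, 63, 53, 2])
= compare 12 with maximum([63, 53, 2])
= compare 63 with maximum([53, 2])
= compare 53 with maximum([2])
Base: maximum([2]) = 2
compare 53 with 2: max = 53
compare 63 with 53: max = 63
compare 12 with 63: max = 63
compare 19 with 63: max = 63
= 63


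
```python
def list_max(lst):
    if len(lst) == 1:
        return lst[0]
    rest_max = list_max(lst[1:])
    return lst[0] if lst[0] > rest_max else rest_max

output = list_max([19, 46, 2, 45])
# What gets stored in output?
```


list_max([19, 46, 2, 45])
= compare 19 with list_max([46, 2, 45])
= compare 46 with list_max([2, 45])
= compare 2 with list_max([45])
Base: list_max([45]) = 45
compare 2 with 45: max = 45
compare 46 with 45: max = 46
compare 19 with 46: max = 46
= 46


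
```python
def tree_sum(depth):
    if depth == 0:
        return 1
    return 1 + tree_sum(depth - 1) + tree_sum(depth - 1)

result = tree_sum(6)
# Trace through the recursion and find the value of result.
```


tree_sum(6)
= 1 + tree_sum(5) + tree_sum(5)
= 1 + 2 * tree_sum(5)
tree_sum(k) = 2^(k+1) - 1
tree_sum(0) = 1
tree_sum(1) = 3
tree_sum(2) = 7
tree_sum(3) = 15
tree_sum(4) = 31
tree_sum(6) = 2^7 - 1 = 127


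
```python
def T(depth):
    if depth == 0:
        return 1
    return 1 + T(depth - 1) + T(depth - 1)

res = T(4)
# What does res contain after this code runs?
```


T(4)
= 1 + T(3) + T(3)
= 1 + 2 * T(3)
T(k) = 2^(k+1) - 1
T(0) = 1
T(1) = 3
T(2) = 7
T(3) = 15
T(4) = 31
T(4) = 2^5 - 1 = 31


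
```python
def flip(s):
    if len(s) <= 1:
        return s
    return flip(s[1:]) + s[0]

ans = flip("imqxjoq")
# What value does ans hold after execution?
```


flip("imqxjoq")
= flip("mqxjoq") + "i"
= flip("qxjoq") + "m" + "i"
= flip("xjoq") + "q" + "m" + "i"
= flip("joq") + "x" + "q" + "m" + "i"
= flip("oq") + "j" + "x" + "q" + "m" + "i"
= flip("q") + "o" + "j" + "x" + "q" + "m" + "i"
= "q" + "o" + "j" + "x" + "q" + "m" + "i"
= "qojxqmi"


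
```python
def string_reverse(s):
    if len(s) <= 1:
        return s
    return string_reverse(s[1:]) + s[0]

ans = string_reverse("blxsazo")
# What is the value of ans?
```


string_reverse("blxsazo")
= string_reverse("lxsazo") + "b"
= string_reverse("xsazo") + "l" + "b"
= string_reverse("sazo") + "x" + "l" + "b"
= string_reverse("azo") + "s" + "x" + "l" + "b"
= string_reverse("zo") + "a" + "s" + "x" + "l" + "b"
= string_reverse("o") + "z" + "a" + "s" + "x" + "l" + "b"
= "o" + "z" + "a" + "s" + "x" + "l" + "b"
= "ozasxlb"


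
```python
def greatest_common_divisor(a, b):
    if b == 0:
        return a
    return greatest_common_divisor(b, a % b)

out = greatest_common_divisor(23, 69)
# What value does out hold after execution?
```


greatest_common_divisor(23, 69)
= greatest_common_divisor(69, 23 % 69) = greatest_common_divisor(69, 23)
= greatest_common_divisor(23, 69 % 23) = greatest_common_divisor(23, 0)
b == 0, return a = 23


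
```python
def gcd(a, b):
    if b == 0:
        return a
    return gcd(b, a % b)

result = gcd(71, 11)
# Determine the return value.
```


gcd(71, 11)
= gcd(11, 71 % 11) = gcd(11, 5)
= gcd(5, 11 % 5) = gcd(5, 1)
= gcd(1, 5 % 1) = gcd(1, 0)
b == 0, return a = 1


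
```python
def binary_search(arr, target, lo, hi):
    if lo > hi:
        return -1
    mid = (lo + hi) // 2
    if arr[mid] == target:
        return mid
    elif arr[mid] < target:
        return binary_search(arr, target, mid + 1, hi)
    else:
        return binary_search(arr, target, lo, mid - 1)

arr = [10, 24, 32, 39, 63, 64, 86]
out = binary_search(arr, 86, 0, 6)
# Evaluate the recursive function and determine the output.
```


binary_search(arr, 86, 0, 6)
lo=0, hi=6, mid=3, arr[mid]=39
39 < 86, search right half
lo=4, hi=6, mid=5, arr[mid]=64
64 < 86, search right half
lo=6, hi=6, mid=6, arr[mid]=86
arr[6] == 86, found at index 6
= 6
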